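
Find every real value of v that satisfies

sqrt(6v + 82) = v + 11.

Square both sides: 6v + 82 = (v + 11)^2.
Expand and rearrange: v^2 + 16v + 39 = 0.
Solving gives v = -3 or v = -13.
Check each candidate in the original equation:
  v = -3: sqrt(64) = 8, while v + 11 = 8 — valid.
  v = -13: sqrt(4) = 2, while v + 11 = -2 — extraneous.

v = -3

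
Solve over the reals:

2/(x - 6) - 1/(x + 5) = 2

Multiply both sides by (x - 6)(x + 5):
2(x + 5) - (x - 6) = 2(x - 6)(x + 5).
Expand and collect terms: 2x² - 3x - 76 = 0.
By the quadratic formula, x = (3 ± √617) / 4, so x ≈ 6.9599 or x ≈ -5.4599.
Neither value makes a denominator zero (x ≠ 6, x ≠ -5), so both are valid.

x = -5.4599 or x = 6.9599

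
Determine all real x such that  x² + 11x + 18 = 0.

Factor: (x + 2)(x + 9) = 0.
So x = -2 or x = -9.

x = -9 or x = -2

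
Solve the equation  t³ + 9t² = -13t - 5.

t = -7.3166 or t = -1 or t = -0.6834

Rearrange: t³ + 9t² + 13t + 5 = 0.
Possible rational roots are divisors of 5. Testing t = -1 gives 0, so (t + 1) is a factor.
Divide: t³ + 9t² + 13t + 5 = (t + 1)(t² + 8t + 5).
Apply the quadratic formula to t² + 8t + 5 = 0: t = (-8 ± √44)/2, i.e. t ≈ -0.6834 or t ≈ -7.3166.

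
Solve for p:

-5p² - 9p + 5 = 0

Discriminant: (-9)² − 4·(-5)·5 = 181.
Quadratic formula: p = (9 ± √181) / (-10).
So p = -√(181)/10 - 9/10 ≈ -2.2454 or p = -9/10 + √(181)/10 ≈ 0.4454.

p = -2.2454 or p = 0.4454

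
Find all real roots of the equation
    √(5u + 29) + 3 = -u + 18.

u = 7

Isolate the radical: √(5u + 29) = -u + 15.
Square both sides: 5u + 29 = (-u + 15)².
Expand and rearrange: u² - 35u + 196 = 0.
Solving gives u = 28 or u = 7.
Check each candidate in the original equation:
  u = 28: √(169) = 13, while -u + 15 = -13 — extraneous.
  u = 7: √(64) = 8, while -u + 15 = 8 — valid.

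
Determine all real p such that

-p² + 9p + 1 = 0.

Discriminant: (9)² − 4·(-1)·1 = 85.
Quadratic formula: p = (-9 ± √85) / (-2).
So p = 9/2 - √(85)/2 ≈ -0.1098 or p = 9/2 + √(85)/2 ≈ 9.1098.

p = -0.1098 or p = 9.1098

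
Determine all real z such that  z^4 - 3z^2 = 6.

z = -2.091 or z = 2.091

Let u = z^2. The equation becomes u^2 - 3u - 6 = 0.
By the quadratic formula, u = 3/2 + sqrt(33)/2 or u = 3/2 - sqrt(33)/2.
z^2 = 3/2 + sqrt(33)/2 gives z = +/-sqrt(3/2 + sqrt(33)/2) ~= +/-2.091.
z^2 = 3/2 - sqrt(33)/2 < 0 has no real solution.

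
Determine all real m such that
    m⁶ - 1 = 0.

m = -1 or m = 1

Let u = m³. The equation becomes u² - 1 = 0.
Factor: (u - 1)(u + 1) = 0, so u = 1 or u = -1.
m³ = 1 gives m = 1.
m³ = -1 gives m = -1.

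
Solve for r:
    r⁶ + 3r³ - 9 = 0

r = -1.6932 or r = 1.2285

Let u = r³. The equation becomes u² + 3u - 9 = 0.
By the quadratic formula, u = -3/2 + 3·√(5)/2 or u = -3·√(5)/2 - 3/2.
r³ = -3/2 + 3·√(5)/2 gives r = ∛(-3/2 + 3·√(5)/2) ≈ 1.2285.
r³ = -3·√(5)/2 - 3/2 gives r = -∛(3/2 + 3·√(5)/2) ≈ -1.6932.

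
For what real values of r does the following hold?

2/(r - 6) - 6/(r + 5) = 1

r = -10.3459 or r = 7.3459

Multiply both sides by (r - 6)(r + 5):
2(r + 5) - 6(r - 6) = (r - 6)(r + 5).
Expand and collect terms: r² + 3r - 76 = 0.
By the quadratic formula, r = (-3 ± √313) / 2, so r ≈ 7.3459 or r ≈ -10.3459.
Neither value makes a denominator zero (r ≠ 6, r ≠ -5), so both are valid.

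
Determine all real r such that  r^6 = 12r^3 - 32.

r = 1.5874 or r = 2

Let u = r^3. The equation becomes u^2 - 12u + 32 = 0.
Factor: (u - 4)(u - 8) = 0, so u = 4 or u = 8.
r^3 = 4 gives r = (4)^(1/3) ~= 1.5874.
r^3 = 8 gives r = 2.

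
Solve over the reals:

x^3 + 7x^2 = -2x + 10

x = -6.4495 or x = -1.5505 or x = 1

Rearrange: x^3 + 7x^2 + 2x - 10 = 0.
Possible rational roots are divisors of -10. Testing x = 1 gives 0, so (x - 1) is a factor.
Divide: x^3 + 7x^2 + 2x - 10 = (x - 1)(x^2 + 8x + 10).
Apply the quadratic formula to x^2 + 8x + 10 = 0: x = (-8 +/- sqrt(24))/2, i.e. x ~= -1.5505 or x ~= -6.4495.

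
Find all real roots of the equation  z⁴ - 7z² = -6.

Let u = z². The equation becomes u² - 7u + 6 = 0.
Factor: (u - 1)(u - 6) = 0, so u = 1 or u = 6.
z² = 1 gives z = ±1.
z² = 6 gives z = ±√(6) ≈ ±2.4495.

z = -2.4495 or z = -1 or z = 1 or z = 2.4495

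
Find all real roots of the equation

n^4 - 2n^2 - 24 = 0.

n = -2.4495 or n = 2.4495

Let u = n^2. The equation becomes u^2 - 2u - 24 = 0.
Factor: (u + 4)(u - 6) = 0, so u = -4 or u = 6.
n^2 = -4 < 0 has no real solution.
n^2 = 6 gives n = +/-sqrt(6) ~= +/-2.4495.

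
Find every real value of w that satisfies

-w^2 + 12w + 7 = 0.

w = -0.5574 or w = 12.5574

Discriminant: (12)^2 - 4*(-1)*7 = 172.
Quadratic formula: w = (-12 +/- sqrt(172)) / (-2).
So w = 6 - sqrt(43) ~= -0.5574 or w = 6 + sqrt(43) ~= 12.5574.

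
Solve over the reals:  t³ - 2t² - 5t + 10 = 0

t = -2.2361 or t = 2 or t = 2.2361

Possible rational roots are divisors of 10. Testing t = 2 gives 0, so (t - 2) is a factor.
Divide: t³ - 2t² - 5t + 10 = (t - 2)(t² - 5).
Apply the quadratic formula to t² - 5 = 0: t = (0 ± √20)/2, i.e. t ≈ 2.2361 or t ≈ -2.2361.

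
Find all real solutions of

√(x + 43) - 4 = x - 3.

Isolate the radical: √(x + 43) = x + 1.
Square both sides: x + 43 = (x + 1)².
Expand and rearrange: x² + x - 42 = 0.
Solving gives x = 6 or x = -7.
Check each candidate in the original equation:
  x = 6: √(49) = 7, while x + 1 = 7 — valid.
  x = -7: √(36) = 6, while x + 1 = -6 — extraneous.

x = 6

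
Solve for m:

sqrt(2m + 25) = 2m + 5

Square both sides: 2m + 25 = (2m + 5)^2.
Expand and rearrange: 4m^2 + 18m = 0.
Solving gives m = 0 or m = -4.5.
Check each candidate in the original equation:
  m = 0: sqrt(25) = 5, while 2m + 5 = 5 — valid.
  m = -4.5: sqrt(16) = 4, while 2m + 5 = -4 — extraneous.

m = 0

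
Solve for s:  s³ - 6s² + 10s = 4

s = 0.5858 or s = 2 or s = 3.4142

Rearrange: s³ - 6s² + 10s - 4 = 0.
Possible rational roots are divisors of -4. Testing s = 2 gives 0, so (s - 2) is a factor.
Divide: s³ - 6s² + 10s - 4 = (s - 2)(s² - 4s + 2).
Apply the quadratic formula to s² - 4s + 2 = 0: s = (4 ± √8)/2, i.e. s ≈ 3.4142 or s ≈ 0.5858.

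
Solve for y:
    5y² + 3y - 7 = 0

y = -1.5207 or y = 0.9207

Discriminant: (3)² − 4·5·(-7) = 149.
Quadratic formula: y = (-3 ± √149) / 10.
So y = -3/10 + √(149)/10 ≈ 0.9207 or y = -√(149)/10 - 3/10 ≈ -1.5207.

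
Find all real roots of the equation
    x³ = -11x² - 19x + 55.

Rearrange: x³ + 11x² + 19x - 55 = 0.
Possible rational roots are divisors of -55. Testing x = -5 gives 0, so (x + 5) is a factor.
Divide: x³ + 11x² + 19x - 55 = (x + 5)(x² + 6x - 11).
Apply the quadratic formula to x² + 6x - 11 = 0: x = (-6 ± √80)/2, i.e. x ≈ 1.4721 or x ≈ -7.4721.

x = -7.4721 or x = -5 or x = 1.4721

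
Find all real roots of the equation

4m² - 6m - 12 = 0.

Discriminant: (-6)² − 4·4·(-12) = 228.
Quadratic formula: m = (6 ± √228) / 8.
So m = 3/4 + √(57)/4 ≈ 2.6375 or m = 3/4 - √(57)/4 ≈ -1.1375.

m = -1.1375 or m = 2.6375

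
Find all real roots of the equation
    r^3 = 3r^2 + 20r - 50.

Rearrange: r^3 - 3r^2 - 20r + 50 = 0.
Possible rational roots are divisors of 50. Testing r = 5 gives 0, so (r - 5) is a factor.
Divide: r^3 - 3r^2 - 20r + 50 = (r - 5)(r^2 + 2r - 10).
Apply the quadratic formula to r^2 + 2r - 10 = 0: r = (-2 +/- sqrt(44))/2, i.e. r ~= 2.3166 or r ~= -4.3166.

r = -4.3166 or r = 2.3166 or r = 5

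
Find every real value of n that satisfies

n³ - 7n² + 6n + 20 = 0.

n = -1.2361 or n = 3.2361 or n = 5

Possible rational roots are divisors of 20. Testing n = 5 gives 0, so (n - 5) is a factor.
Divide: n³ - 7n² + 6n + 20 = (n - 5)(n² - 2n - 4).
Apply the quadratic formula to n² - 2n - 4 = 0: n = (2 ± √20)/2, i.e. n ≈ 3.2361 or n ≈ -1.2361.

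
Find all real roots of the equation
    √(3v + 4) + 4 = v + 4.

v = 4

Isolate the radical: √(3v + 4) = v.
Square both sides: 3v + 4 = (v)².
Expand and rearrange: v² - 3v - 4 = 0.
Solving gives v = 4 or v = -1.
Check each candidate in the original equation:
  v = 4: √(16) = 4, while v = 4 — valid.
  v = -1: √(1) = 1, while v = -1 — extraneous.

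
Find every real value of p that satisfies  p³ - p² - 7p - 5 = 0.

Possible rational roots are divisors of -5. Testing p = -1 gives 0, so (p + 1) is a factor.
Divide: p³ - p² - 7p - 5 = (p + 1)(p² - 2p - 5).
Apply the quadratic formula to p² - 2p - 5 = 0: p = (2 ± √24)/2, i.e. p ≈ 3.4495 or p ≈ -1.4495.

p = -1.4495 or p = -1 or p = 3.4495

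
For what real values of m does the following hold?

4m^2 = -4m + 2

m = -1.366 or m = 0.366

Rearrange to standard form: 4m^2 + 4m - 2 = 0.
Discriminant: (4)^2 - 4*4*(-2) = 48.
Quadratic formula: m = (-4 +/- sqrt(48)) / 8.
So m = -1/2 + sqrt(3)/2 ~= 0.366 or m = -sqrt(3)/2 - 1/2 ~= -1.366.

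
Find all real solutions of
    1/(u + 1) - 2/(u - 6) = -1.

Multiply both sides by (u + 1)(u - 6):
(u - 6) - 2(u + 1) = -(u + 1)(u - 6).
Expand and collect terms: -u² + 6u + 14 = 0.
By the quadratic formula, u = (-6 ± √92) / -2, so u ≈ -1.7958 or u ≈ 7.7958.
Neither value makes a denominator zero (u ≠ -1, u ≠ 6), so both are valid.

u = -1.7958 or u = 7.7958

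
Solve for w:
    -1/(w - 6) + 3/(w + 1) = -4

Multiply both sides by (w - 6)(w + 1):
-(w + 1) + 3(w - 6) = -4(w - 6)(w + 1).
Expand and collect terms: -4w^2 + 18w + 43 = 0.
By the quadratic formula, w = (-18 +/- sqrt(1012)) / -8, so w ~= -1.7265 or w ~= 6.2265.
Neither value makes a denominator zero (w != 6, w != -1), so both are valid.

w = -1.7265 or w = 6.2265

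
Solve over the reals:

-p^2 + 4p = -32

Bring every term to one side: -p^2 + 4p + 32 = 0.
Factor: -1(p + 4)(p - 8) = 0.
So p = -4 or p = 8.

p = -4 or p = 8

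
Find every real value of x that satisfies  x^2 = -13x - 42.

Bring every term to one side: x^2 + 13x + 42 = 0.
Factor: (x + 6)(x + 7) = 0.
So x = -6 or x = -7.

x = -7 or x = -6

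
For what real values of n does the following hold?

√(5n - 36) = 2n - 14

n = 7.25 or n = 8

Square both sides: 5n - 36 = (2n - 14)².
Expand and rearrange: 4n² - 61n + 232 = 0.
Solving gives n = 8 or n = 7.25.
Check each candidate in the original equation:
  n = 8: √(4) = 2, while 2n - 14 = 2 — valid.
  n = 7.25: √(0.25) = 0.5, while 2n - 14 = 0.5 — valid.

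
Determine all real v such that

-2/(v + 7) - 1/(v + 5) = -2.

Multiply both sides by (v + 7)(v + 5):
-2(v + 5) - (v + 7) = -2(v + 7)(v + 5).
Expand and collect terms: -2v^2 - 21v - 53 = 0.
By the quadratic formula, v = (21 +/- sqrt(17)) / -4, so v ~= -6.2808 or v ~= -4.2192.
Neither value makes a denominator zero (v != -7, v != -5), so both are valid.

v = -6.2808 or v = -4.2192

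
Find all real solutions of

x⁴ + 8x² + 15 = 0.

Let u = x². The equation becomes u² + 8u + 15 = 0.
Factor: (u + 5)(u + 3) = 0, so u = -5 or u = -3.
x² = -5 < 0 has no real solution.
x² = -3 < 0 has no real solution.

No real solutions.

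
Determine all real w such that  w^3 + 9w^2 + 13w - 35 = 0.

w = -5.3166 or w = -5 or w = 1.3166

Possible rational roots are divisors of -35. Testing w = -5 gives 0, so (w + 5) is a factor.
Divide: w^3 + 9w^2 + 13w - 35 = (w + 5)(w^2 + 4w - 7).
Apply the quadratic formula to w^2 + 4w - 7 = 0: w = (-4 +/- sqrt(44))/2, i.e. w ~= 1.3166 or w ~= -5.3166.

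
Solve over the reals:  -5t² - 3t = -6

Rearrange to standard form: -5t² - 3t + 6 = 0.
Discriminant: (-3)² − 4·(-5)·6 = 129.
Quadratic formula: t = (3 ± √129) / (-10).
So t = -√(129)/10 - 3/10 ≈ -1.4358 or t = -3/10 + √(129)/10 ≈ 0.8358.

t = -1.4358 or t = 0.8358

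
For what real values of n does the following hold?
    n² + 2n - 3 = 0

Factor: (n - 1)(n + 3) = 0.
So n = 1 or n = -3.

n = -3 or n = 1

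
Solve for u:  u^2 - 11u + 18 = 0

Factor: (u - 2)(u - 9) = 0.
So u = 2 or u = 9.

u = 2 or u = 9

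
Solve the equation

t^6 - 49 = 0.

t = -1.9129 or t = 1.9129

Let u = t^3. The equation becomes u^2 - 49 = 0.
Factor: (u + 7)(u - 7) = 0, so u = -7 or u = 7.
t^3 = -7 gives t = -(7)^(1/3) ~= -1.9129.
t^3 = 7 gives t = (7)^(1/3) ~= 1.9129.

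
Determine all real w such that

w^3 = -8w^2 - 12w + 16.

w = -4.8284 or w = -4 or w = 0.8284

Rearrange: w^3 + 8w^2 + 12w - 16 = 0.
Possible rational roots are divisors of -16. Testing w = -4 gives 0, so (w + 4) is a factor.
Divide: w^3 + 8w^2 + 12w - 16 = (w + 4)(w^2 + 4w - 4).
Apply the quadratic formula to w^2 + 4w - 4 = 0: w = (-4 +/- sqrt(32))/2, i.e. w ~= 0.8284 or w ~= -4.8284.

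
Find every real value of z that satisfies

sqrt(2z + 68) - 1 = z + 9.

z = -2

Isolate the radical: sqrt(2z + 68) = z + 10.
Square both sides: 2z + 68 = (z + 10)^2.
Expand and rearrange: z^2 + 18z + 32 = 0.
Solving gives z = -2 or z = -16.
Check each candidate in the original equation:
  z = -2: sqrt(64) = 8, while z + 10 = 8 — valid.
  z = -16: sqrt(36) = 6, while z + 10 = -6 — extraneous.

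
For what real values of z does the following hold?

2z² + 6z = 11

z = -4.2839 or z = 1.2839

Rearrange to standard form: 2z² + 6z - 11 = 0.
Discriminant: (6)² − 4·2·(-11) = 124.
Quadratic formula: z = (-6 ± √124) / 4.
So z = -3/2 + √(31)/2 ≈ 1.2839 or z = -√(31)/2 - 3/2 ≈ -4.2839.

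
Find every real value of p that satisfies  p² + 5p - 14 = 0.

p = -7 or p = 2

Factor: (p - 2)(p + 7) = 0.
So p = 2 or p = -7.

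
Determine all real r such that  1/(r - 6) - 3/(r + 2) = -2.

Multiply both sides by (r - 6)(r + 2):
(r + 2) - 3(r - 6) = -2(r - 6)(r + 2).
Expand and collect terms: -2r^2 + 10r + 4 = 0.
By the quadratic formula, r = (-10 +/- sqrt(132)) / -4, so r ~= -0.3723 or r ~= 5.3723.
Neither value makes a denominator zero (r != 6, r != -2), so both are valid.

r = -0.3723 or r = 5.3723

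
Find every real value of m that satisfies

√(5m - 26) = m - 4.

m = 6 or m = 7

Square both sides: 5m - 26 = (m - 4)².
Expand and rearrange: m² - 13m + 42 = 0.
Solving gives m = 7 or m = 6.
Check each candidate in the original equation:
  m = 7: √(9) = 3, while m - 4 = 3 — valid.
  m = 6: √(4) = 2, while m - 4 = 2 — valid.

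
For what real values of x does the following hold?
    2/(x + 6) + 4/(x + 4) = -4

x = -6.7808 or x = -4.7192

Multiply both sides by (x + 6)(x + 4):
2(x + 4) + 4(x + 6) = -4(x + 6)(x + 4).
Expand and collect terms: -4x² - 46x - 128 = 0.
By the quadratic formula, x = (46 ± √68) / -8, so x ≈ -6.7808 or x ≈ -4.7192.
Neither value makes a denominator zero (x ≠ -6, x ≠ -4), so both are valid.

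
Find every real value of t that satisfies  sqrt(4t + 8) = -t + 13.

Square both sides: 4t + 8 = (-t + 13)^2.
Expand and rearrange: t^2 - 30t + 161 = 0.
Solving gives t = 23 or t = 7.
Check each candidate in the original equation:
  t = 23: sqrt(100) = 10, while -t + 13 = -10 — extraneous.
  t = 7: sqrt(36) = 6, while -t + 13 = 6 — valid.

t = 7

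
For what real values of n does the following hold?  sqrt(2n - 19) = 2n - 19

n = 9.5 or n = 10

Square both sides: 2n - 19 = (2n - 19)^2.
Expand and rearrange: 4n^2 - 78n + 380 = 0.
Solving gives n = 10 or n = 9.5.
Check each candidate in the original equation:
  n = 10: sqrt(1) = 1, while 2n - 19 = 1 — valid.
  n = 9.5: sqrt(0) = 0, while 2n - 19 = 0 — valid.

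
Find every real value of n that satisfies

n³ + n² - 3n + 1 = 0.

Possible rational roots are divisors of 1. Testing n = 1 gives 0, so (n - 1) is a factor.
Divide: n³ + n² - 3n + 1 = (n - 1)(n² + 2n - 1).
Apply the quadratic formula to n² + 2n - 1 = 0: n = (-2 ± √8)/2, i.e. n ≈ 0.4142 or n ≈ -2.4142.

n = -2.4142 or n = 0.4142 or n = 1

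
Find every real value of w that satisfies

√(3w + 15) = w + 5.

w = -5 or w = -2

Square both sides: 3w + 15 = (w + 5)².
Expand and rearrange: w² + 7w + 10 = 0.
Solving gives w = -2 or w = -5.
Check each candidate in the original equation:
  w = -2: √(9) = 3, while w + 5 = 3 — valid.
  w = -5: √(0) = 0, while w + 5 = 0 — valid.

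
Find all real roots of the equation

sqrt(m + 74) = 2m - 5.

Square both sides: m + 74 = (2m - 5)^2.
Expand and rearrange: 4m^2 - 21m - 49 = 0.
Solving gives m = 7 or m = -1.75.
Check each candidate in the original equation:
  m = 7: sqrt(81) = 9, while 2m - 5 = 9 — valid.
  m = -1.75: sqrt(72.25) = 8.5, while 2m - 5 = -8.5 — extraneous.

m = 7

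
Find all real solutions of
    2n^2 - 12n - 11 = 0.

Discriminant: (-12)^2 - 4*2*(-11) = 232.
Quadratic formula: n = (12 +/- sqrt(232)) / 4.
So n = 3 + sqrt(58)/2 ~= 6.8079 or n = 3 - sqrt(58)/2 ~= -0.8079.

n = -0.8079 or n = 6.8079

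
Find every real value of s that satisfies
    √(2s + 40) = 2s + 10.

Square both sides: 2s + 40 = (2s + 10)².
Expand and rearrange: 4s² + 38s + 60 = 0.
Solving gives s = -2 or s = -7.5.
Check each candidate in the original equation:
  s = -2: √(36) = 6, while 2s + 10 = 6 — valid.
  s = -7.5: √(25) = 5, while 2s + 10 = -5 — extraneous.

s = -2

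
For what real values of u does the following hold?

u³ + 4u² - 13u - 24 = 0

u = -5.5616 or u = -1.4384 or u = 3

Possible rational roots are divisors of -24. Testing u = 3 gives 0, so (u - 3) is a factor.
Divide: u³ + 4u² - 13u - 24 = (u - 3)(u² + 7u + 8).
Apply the quadratic formula to u² + 7u + 8 = 0: u = (-7 ± √17)/2, i.e. u ≈ -1.4384 or u ≈ -5.5616.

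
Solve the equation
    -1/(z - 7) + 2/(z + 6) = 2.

z = -4.9564 or z = 6.4564

Multiply both sides by (z - 7)(z + 6):
-(z + 6) + 2(z - 7) = 2(z - 7)(z + 6).
Expand and collect terms: 2z^2 - 3z - 64 = 0.
By the quadratic formula, z = (3 +/- sqrt(521)) / 4, so z ~= 6.4564 or z ~= -4.9564.
Neither value makes a denominator zero (z != 7, z != -6), so both are valid.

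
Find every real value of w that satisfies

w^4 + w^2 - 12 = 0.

Let u = w^2. The equation becomes u^2 + u - 12 = 0.
Factor: (u + 4)(u - 3) = 0, so u = -4 or u = 3.
w^2 = -4 < 0 has no real solution.
w^2 = 3 gives w = +/-sqrt(3) ~= +/-1.7321.

w = -1.7321 or w = 1.7321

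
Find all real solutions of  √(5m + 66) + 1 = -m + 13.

Isolate the radical: √(5m + 66) = -m + 12.
Square both sides: 5m + 66 = (-m + 12)².
Expand and rearrange: m² - 29m + 78 = 0.
Solving gives m = 26 or m = 3.
Check each candidate in the original equation:
  m = 26: √(196) = 14, while -m + 12 = -14 — extraneous.
  m = 3: √(81) = 9, while -m + 12 = 9 — valid.

m = 3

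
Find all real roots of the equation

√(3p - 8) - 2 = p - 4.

p = 3 or p = 4

Isolate the radical: √(3p - 8) = p - 2.
Square both sides: 3p - 8 = (p - 2)².
Expand and rearrange: p² - 7p + 12 = 0.
Solving gives p = 4 or p = 3.
Check each candidate in the original equation:
  p = 4: √(4) = 2, while p - 2 = 2 — valid.
  p = 3: √(1) = 1, while p - 2 = 1 — valid.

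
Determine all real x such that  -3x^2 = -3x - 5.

Rearrange to standard form: -3x^2 + 3x + 5 = 0.
Discriminant: (3)^2 - 4*(-3)*5 = 69.
Quadratic formula: x = (-3 +/- sqrt(69)) / (-6).
So x = 1/2 - sqrt(69)/6 ~= -0.8844 or x = 1/2 + sqrt(69)/6 ~= 1.8844.

x = -0.8844 or x = 1.8844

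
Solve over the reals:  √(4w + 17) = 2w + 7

Square both sides: 4w + 17 = (2w + 7)².
Expand and rearrange: 4w² + 24w + 32 = 0.
Solving gives w = -2 or w = -4.
Check each candidate in the original equation:
  w = -2: √(9) = 3, while 2w + 7 = 3 — valid.
  w = -4: √(1) = 1, while 2w + 7 = -1 — extraneous.

w = -2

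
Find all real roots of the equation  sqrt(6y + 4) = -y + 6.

Square both sides: 6y + 4 = (-y + 6)^2.
Expand and rearrange: y^2 - 18y + 32 = 0.
Solving gives y = 16 or y = 2.
Check each candidate in the original equation:
  y = 16: sqrt(100) = 10, while -y + 6 = -10 — extraneous.
  y = 2: sqrt(16) = 4, while -y + 6 = 4 — valid.

y = 2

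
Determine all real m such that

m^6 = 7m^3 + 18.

m = -1.2599 or m = 2.0801

Let u = m^3. The equation becomes u^2 - 7u - 18 = 0.
Factor: (u + 2)(u - 9) = 0, so u = -2 or u = 9.
m^3 = -2 gives m = -(2)^(1/3) ~= -1.2599.
m^3 = 9 gives m = (9)^(1/3) ~= 2.0801.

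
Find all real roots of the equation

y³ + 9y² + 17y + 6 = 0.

y = -6.5414 or y = -2 or y = -0.4586

Possible rational roots are divisors of 6. Testing y = -2 gives 0, so (y + 2) is a factor.
Divide: y³ + 9y² + 17y + 6 = (y + 2)(y² + 7y + 3).
Apply the quadratic formula to y² + 7y + 3 = 0: y = (-7 ± √37)/2, i.e. y ≈ -0.4586 or y ≈ -6.5414.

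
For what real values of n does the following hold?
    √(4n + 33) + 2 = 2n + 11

Isolate the radical: √(4n + 33) = 2n + 9.
Square both sides: 4n + 33 = (2n + 9)².
Expand and rearrange: 4n² + 32n + 48 = 0.
Solving gives n = -2 or n = -6.
Check each candidate in the original equation:
  n = -2: √(25) = 5, while 2n + 9 = 5 — valid.
  n = -6: √(9) = 3, while 2n + 9 = -3 — extraneous.

n = -2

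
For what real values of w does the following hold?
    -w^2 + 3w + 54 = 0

Factor: -1(w - 9)(w + 6) = 0.
So w = 9 or w = -6.

w = -6 or w = 9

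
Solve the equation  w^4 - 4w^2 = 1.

w = -2.0582 or w = 2.0582

Let u = w^2. The equation becomes u^2 - 4u - 1 = 0.
By the quadratic formula, u = 2 + sqrt(5) or u = 2 - sqrt(5).
w^2 = 2 + sqrt(5) gives w = +/-sqrt(2 + sqrt(5)) ~= +/-2.0582.
w^2 = 2 - sqrt(5) < 0 has no real solution.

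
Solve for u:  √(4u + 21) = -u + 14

Square both sides: 4u + 21 = (-u + 14)².
Expand and rearrange: u² - 32u + 175 = 0.
Solving gives u = 25 or u = 7.
Check each candidate in the original equation:
  u = 25: √(121) = 11, while -u + 14 = -11 — extraneous.
  u = 7: √(49) = 7, while -u + 14 = 7 — valid.

u = 7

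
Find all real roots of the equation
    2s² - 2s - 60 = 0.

s = -5 or s = 6

Factor: 2(s - 6)(s + 5) = 0.
So s = 6 or s = -5.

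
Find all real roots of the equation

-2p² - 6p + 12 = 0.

p = -4.3723 or p = 1.3723

Discriminant: (-6)² − 4·(-2)·12 = 132.
Quadratic formula: p = (6 ± √132) / (-4).
So p = -√(33)/2 - 3/2 ≈ -4.3723 or p = -3/2 + √(33)/2 ≈ 1.3723.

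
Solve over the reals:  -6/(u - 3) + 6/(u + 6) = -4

u = -7.3095 or u = 4.3095

Multiply both sides by (u - 3)(u + 6):
-6(u + 6) + 6(u - 3) = -4(u - 3)(u + 6).
Expand and collect terms: -4u^2 - 12u + 126 = 0.
By the quadratic formula, u = (12 +/- sqrt(2160)) / -8, so u ~= -7.3095 or u ~= 4.3095.
Neither value makes a denominator zero (u != 3, u != -6), so both are valid.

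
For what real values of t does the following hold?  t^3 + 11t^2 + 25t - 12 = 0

t = -7.4051 or t = -4 or t = 0.4051

Possible rational roots are divisors of -12. Testing t = -4 gives 0, so (t + 4) is a factor.
Divide: t^3 + 11t^2 + 25t - 12 = (t + 4)(t^2 + 7t - 3).
Apply the quadratic formula to t^2 + 7t - 3 = 0: t = (-7 +/- sqrt(61))/2, i.e. t ~= 0.4051 or t ~= -7.4051.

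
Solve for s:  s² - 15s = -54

Bring every term to one side: s² - 15s + 54 = 0.
Factor: (s - 9)(s - 6) = 0.
So s = 9 or s = 6.

s = 6 or s = 9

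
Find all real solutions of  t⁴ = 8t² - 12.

t = -2.4495 or t = -1.4142 or t = 1.4142 or t = 2.4495

Let u = t². The equation becomes u² - 8u + 12 = 0.
Factor: (u - 6)(u - 2) = 0, so u = 6 or u = 2.
t² = 6 gives t = ±√(6) ≈ ±2.4495.
t² = 2 gives t = ±√(2) ≈ ±1.4142.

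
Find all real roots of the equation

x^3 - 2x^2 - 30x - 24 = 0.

Possible rational roots are divisors of -24. Testing x = -4 gives 0, so (x + 4) is a factor.
Divide: x^3 - 2x^2 - 30x - 24 = (x + 4)(x^2 - 6x - 6).
Apply the quadratic formula to x^2 - 6x - 6 = 0: x = (6 +/- sqrt(60))/2, i.e. x ~= 6.873 or x ~= -0.873.

x = -4 or x = -0.873 or x = 6.873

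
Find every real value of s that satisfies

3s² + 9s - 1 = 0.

Discriminant: (9)² − 4·3·(-1) = 93.
Quadratic formula: s = (-9 ± √93) / 6.
So s = -3/2 + √(93)/6 ≈ 0.1073 or s = -√(93)/6 - 3/2 ≈ -3.1073.

s = -3.1073 or s = 0.1073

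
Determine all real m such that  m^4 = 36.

m = -2.4495 or m = 2.4495

Let u = m^2. The equation becomes u^2 - 36 = 0.
Factor: (u - 6)(u + 6) = 0, so u = 6 or u = -6.
m^2 = 6 gives m = +/-sqrt(6) ~= +/-2.4495.
m^2 = -6 < 0 has no real solution.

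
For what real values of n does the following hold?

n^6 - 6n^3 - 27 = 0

n = -1.4422 or n = 2.0801

Let u = n^3. The equation becomes u^2 - 6u - 27 = 0.
Factor: (u + 3)(u - 9) = 0, so u = -3 or u = 9.
n^3 = -3 gives n = -(3)^(1/3) ~= -1.4422.
n^3 = 9 gives n = (9)^(1/3) ~= 2.0801.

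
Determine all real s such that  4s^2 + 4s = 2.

Rearrange to standard form: 4s^2 + 4s - 2 = 0.
Discriminant: (4)^2 - 4*4*(-2) = 48.
Quadratic formula: s = (-4 +/- sqrt(48)) / 8.
So s = -1/2 + sqrt(3)/2 ~= 0.366 or s = -sqrt(3)/2 - 1/2 ~= -1.366.

s = -1.366 or s = 0.366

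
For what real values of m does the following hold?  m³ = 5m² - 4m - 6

Rearrange: m³ - 5m² + 4m + 6 = 0.
Possible rational roots are divisors of 6. Testing m = 3 gives 0, so (m - 3) is a factor.
Divide: m³ - 5m² + 4m + 6 = (m - 3)(m² - 2m - 2).
Apply the quadratic formula to m² - 2m - 2 = 0: m = (2 ± √12)/2, i.e. m ≈ 2.7321 or m ≈ -0.7321.

m = -0.7321 or m = 2.7321 or m = 3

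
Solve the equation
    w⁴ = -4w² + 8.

Let u = w². The equation becomes u² + 4u - 8 = 0.
By the quadratic formula, u = -2 + 2·√(3) or u = -2·√(3) - 2.
w² = -2 + 2·√(3) gives w = ±√(-2 + 2·√(3)) ≈ ±1.21.
w² = -2·√(3) - 2 < 0 has no real solution.

w = -1.21 or w = 1.21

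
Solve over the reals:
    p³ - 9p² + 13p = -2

p = -0.1401 or p = 2 or p = 7.1401

Rearrange: p³ - 9p² + 13p + 2 = 0.
Possible rational roots are divisors of 2. Testing p = 2 gives 0, so (p - 2) is a factor.
Divide: p³ - 9p² + 13p + 2 = (p - 2)(p² - 7p - 1).
Apply the quadratic formula to p² - 7p - 1 = 0: p = (7 ± √53)/2, i.e. p ≈ 7.1401 or p ≈ -0.1401.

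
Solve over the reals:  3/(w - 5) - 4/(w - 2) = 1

w = -0.6056 or w = 6.6056

Multiply both sides by (w - 5)(w - 2):
3(w - 2) - 4(w - 5) = (w - 5)(w - 2).
Expand and collect terms: w² - 6w - 4 = 0.
By the quadratic formula, w = (6 ± √52) / 2, so w ≈ 6.6056 or w ≈ -0.6056.
Neither value makes a denominator zero (w ≠ 5, w ≠ 2), so both are valid.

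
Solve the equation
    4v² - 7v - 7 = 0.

Discriminant: (-7)² − 4·4·(-7) = 161.
Quadratic formula: v = (7 ± √161) / 8.
So v = 7/8 + √(161)/8 ≈ 2.4611 or v = 7/8 - √(161)/8 ≈ -0.7111.

v = -0.7111 or v = 2.4611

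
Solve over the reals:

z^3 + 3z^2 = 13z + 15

z = -5 or z = -1 or z = 3

Rearrange: z^3 + 3z^2 - 13z - 15 = 0.
Possible rational roots are divisors of -15. Testing z = 3 gives 0, so (z - 3) is a factor.
Divide: z^3 + 3z^2 - 13z - 15 = (z - 3)(z^2 + 6z + 5).
Factor the quadratic: z = -1 or z = -5.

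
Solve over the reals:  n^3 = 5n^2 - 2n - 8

Rearrange: n^3 - 5n^2 + 2n + 8 = 0.
Possible rational roots are divisors of 8. Testing n = -1 gives 0, so (n + 1) is a factor.
Divide: n^3 - 5n^2 + 2n + 8 = (n + 1)(n^2 - 6n + 8).
Factor the quadratic: n = 4 or n = 2.

n = -1 or n = 2 or n = 4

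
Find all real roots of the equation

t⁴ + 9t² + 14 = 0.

No real solutions.

Let u = t². The equation becomes u² + 9u + 14 = 0.
Factor: (u + 2)(u + 7) = 0, so u = -2 or u = -7.
t² = -2 < 0 has no real solution.
t² = -7 < 0 has no real solution.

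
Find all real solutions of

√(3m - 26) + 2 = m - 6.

m = 9 or m = 10

Isolate the radical: √(3m - 26) = m - 8.
Square both sides: 3m - 26 = (m - 8)².
Expand and rearrange: m² - 19m + 90 = 0.
Solving gives m = 10 or m = 9.
Check each candidate in the original equation:
  m = 10: √(4) = 2, while m - 8 = 2 — valid.
  m = 9: √(1) = 1, while m - 8 = 1 — valid.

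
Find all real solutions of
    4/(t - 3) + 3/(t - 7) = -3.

t = 1.3782 or t = 6.2885

Multiply both sides by (t - 3)(t - 7):
4(t - 7) + 3(t - 3) = -3(t - 3)(t - 7).
Expand and collect terms: -3t² + 23t - 26 = 0.
By the quadratic formula, t = (-23 ± √217) / -6, so t ≈ 1.3782 or t ≈ 6.2885.
Neither value makes a denominator zero (t ≠ 3, t ≠ 7), so both are valid.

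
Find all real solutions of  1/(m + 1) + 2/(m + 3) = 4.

m = -2.5687 or m = -0.6813

Multiply both sides by (m + 1)(m + 3):
(m + 3) + 2(m + 1) = 4(m + 1)(m + 3).
Expand and collect terms: 4m^2 + 13m + 7 = 0.
By the quadratic formula, m = (-13 +/- sqrt(57)) / 8, so m ~= -0.6813 or m ~= -2.5687.
Neither value makes a denominator zero (m != -1, m != -3), so both are valid.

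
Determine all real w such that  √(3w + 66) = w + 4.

w = 5

Square both sides: 3w + 66 = (w + 4)².
Expand and rearrange: w² + 5w - 50 = 0.
Solving gives w = 5 or w = -10.
Check each candidate in the original equation:
  w = 5: √(81) = 9, while w + 4 = 9 — valid.
  w = -10: √(36) = 6, while w + 4 = -6 — extraneous.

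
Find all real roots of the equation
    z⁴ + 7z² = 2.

Let u = z². The equation becomes u² + 7u - 2 = 0.
By the quadratic formula, u = -7/2 + √(57)/2 or u = -√(57)/2 - 7/2.
z² = -7/2 + √(57)/2 gives z = ±√(-7/2 + √(57)/2) ≈ ±0.5243.
z² = -√(57)/2 - 7/2 < 0 has no real solution.

z = -0.5243 or z = 0.5243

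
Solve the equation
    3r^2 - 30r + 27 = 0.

r = 1 or r = 9

Factor: 3(r - 9)(r - 1) = 0.
So r = 9 or r = 1.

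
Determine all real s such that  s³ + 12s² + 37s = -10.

s = -6.7016 or s = -5 or s = -0.2984

Rearrange: s³ + 12s² + 37s + 10 = 0.
Possible rational roots are divisors of 10. Testing s = -5 gives 0, so (s + 5) is a factor.
Divide: s³ + 12s² + 37s + 10 = (s + 5)(s² + 7s + 2).
Apply the quadratic formula to s² + 7s + 2 = 0: s = (-7 ± √41)/2, i.e. s ≈ -0.2984 or s ≈ -6.7016.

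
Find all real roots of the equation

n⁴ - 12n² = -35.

Let u = n². The equation becomes u² - 12u + 35 = 0.
Factor: (u - 7)(u - 5) = 0, so u = 7 or u = 5.
n² = 7 gives n = ±√(7) ≈ ±2.6458.
n² = 5 gives n = ±√(5) ≈ ±2.2361.

n = -2.6458 or n = -2.2361 or n = 2.2361 or n = 2.6458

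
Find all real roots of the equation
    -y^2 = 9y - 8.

y = -9.8151 or y = 0.8151

Rearrange to standard form: -y^2 - 9y + 8 = 0.
Discriminant: (-9)^2 - 4*(-1)*8 = 113.
Quadratic formula: y = (9 +/- sqrt(113)) / (-2).
So y = -sqrt(113)/2 - 9/2 ~= -9.8151 or y = -9/2 + sqrt(113)/2 ~= 0.8151.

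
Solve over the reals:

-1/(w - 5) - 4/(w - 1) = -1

Multiply both sides by (w - 5)(w - 1):
-(w - 1) - 4(w - 5) = -(w - 5)(w - 1).
Expand and collect terms: -w² + 11w - 26 = 0.
By the quadratic formula, w = (-11 ± √17) / -2, so w ≈ 3.4384 or w ≈ 7.5616.
Neither value makes a denominator zero (w ≠ 5, w ≠ 1), so both are valid.

w = 3.4384 or w = 7.5616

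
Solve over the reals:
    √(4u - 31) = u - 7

Square both sides: 4u - 31 = (u - 7)².
Expand and rearrange: u² - 18u + 80 = 0.
Solving gives u = 10 or u = 8.
Check each candidate in the original equation:
  u = 10: √(9) = 3, while u - 7 = 3 — valid.
  u = 8: √(1) = 1, while u - 7 = 1 — valid.

u = 8 or u = 10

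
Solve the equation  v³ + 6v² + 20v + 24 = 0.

v = -2

Possible rational roots are divisors of 24. Testing v = -2 gives 0, so (v + 2) is a factor.
Divide: v³ + 6v² + 20v + 24 = (v + 2)(v² + 4v + 12).
The quadratic v² + 4v + 12 has discriminant -32 < 0, so no further real roots.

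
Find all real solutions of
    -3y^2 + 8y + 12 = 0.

y = -1.0704 or y = 3.737

Discriminant: (8)^2 - 4*(-3)*12 = 208.
Quadratic formula: y = (-8 +/- sqrt(208)) / (-6).
So y = 4/3 - 2*sqrt(13)/3 ~= -1.0704 or y = 4/3 + 2*sqrt(13)/3 ~= 3.737.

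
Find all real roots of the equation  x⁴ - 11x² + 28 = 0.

x = -2.6458 or x = -2 or x = 2 or x = 2.6458

Let u = x². The equation becomes u² - 11u + 28 = 0.
Factor: (u - 7)(u - 4) = 0, so u = 7 or u = 4.
x² = 7 gives x = ±√(7) ≈ ±2.6458.
x² = 4 gives x = ±2.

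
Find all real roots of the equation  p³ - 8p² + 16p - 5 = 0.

p = 0.382 or p = 2.618 or p = 5

Possible rational roots are divisors of -5. Testing p = 5 gives 0, so (p - 5) is a factor.
Divide: p³ - 8p² + 16p - 5 = (p - 5)(p² - 3p + 1).
Apply the quadratic formula to p² - 3p + 1 = 0: p = (3 ± √5)/2, i.e. p ≈ 2.618 or p ≈ 0.382.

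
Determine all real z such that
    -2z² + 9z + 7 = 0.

z = -0.6762 or z = 5.1762

Discriminant: (9)² − 4·(-2)·7 = 137.
Quadratic formula: z = (-9 ± √137) / (-4).
So z = 9/4 - √(137)/4 ≈ -0.6762 or z = 9/4 + √(137)/4 ≈ 5.1762.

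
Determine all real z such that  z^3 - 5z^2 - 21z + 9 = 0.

Possible rational roots are divisors of 9. Testing z = -3 gives 0, so (z + 3) is a factor.
Divide: z^3 - 5z^2 - 21z + 9 = (z + 3)(z^2 - 8z + 3).
Apply the quadratic formula to z^2 - 8z + 3 = 0: z = (8 +/- sqrt(52))/2, i.e. z ~= 7.6056 or z ~= 0.3944.

z = -3 or z = 0.3944 or z = 7.6056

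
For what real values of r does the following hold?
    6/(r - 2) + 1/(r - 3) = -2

r = -1.386 or r = 2.886

Multiply both sides by (r - 2)(r - 3):
6(r - 3) + (r - 2) = -2(r - 2)(r - 3).
Expand and collect terms: -2r² + 3r + 8 = 0.
By the quadratic formula, r = (-3 ± √73) / -4, so r ≈ -1.386 or r ≈ 2.886.
Neither value makes a denominator zero (r ≠ 2, r ≠ 3), so both are valid.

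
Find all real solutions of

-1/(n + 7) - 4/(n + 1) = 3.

Multiply both sides by (n + 7)(n + 1):
-(n + 1) - 4(n + 7) = 3(n + 7)(n + 1).
Expand and collect terms: 3n² + 29n + 50 = 0.
By the quadratic formula, n = (-29 ± √241) / 6, so n ≈ -2.246 or n ≈ -7.4207.
Neither value makes a denominator zero (n ≠ -7, n ≠ -1), so both are valid.

n = -7.4207 or n = -2.246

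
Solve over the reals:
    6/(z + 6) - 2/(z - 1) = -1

Multiply both sides by (z + 6)(z - 1):
6(z - 1) - 2(z + 6) = -(z + 6)(z - 1).
Expand and collect terms: -z² - 9z + 24 = 0.
By the quadratic formula, z = (9 ± √177) / -2, so z ≈ -11.1521 or z ≈ 2.1521.
Neither value makes a denominator zero (z ≠ -6, z ≠ 1), so both are valid.

z = -11.1521 or z = 2.1521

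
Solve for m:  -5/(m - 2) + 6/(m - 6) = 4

m = 1.0403 or m = 7.2097

Multiply both sides by (m - 2)(m - 6):
-5(m - 6) + 6(m - 2) = 4(m - 2)(m - 6).
Expand and collect terms: 4m² - 33m + 30 = 0.
By the quadratic formula, m = (33 ± √609) / 8, so m ≈ 7.2097 or m ≈ 1.0403.
Neither value makes a denominator zero (m ≠ 2, m ≠ 6), so both are valid.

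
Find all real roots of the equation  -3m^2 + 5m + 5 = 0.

m = -0.7033 or m = 2.3699

Discriminant: (5)^2 - 4*(-3)*5 = 85.
Quadratic formula: m = (-5 +/- sqrt(85)) / (-6).
So m = 5/6 - sqrt(85)/6 ~= -0.7033 or m = 5/6 + sqrt(85)/6 ~= 2.3699.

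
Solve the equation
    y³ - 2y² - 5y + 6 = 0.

Possible rational roots are divisors of 6. Testing y = 3 gives 0, so (y - 3) is a factor.
Divide: y³ - 2y² - 5y + 6 = (y - 3)(y² + y - 2).
Factor the quadratic: y = 1 or y = -2.

y = -2 or y = 1 or y = 3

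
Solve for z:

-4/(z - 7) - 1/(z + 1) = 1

Multiply both sides by (z - 7)(z + 1):
-4(z + 1) - (z - 7) = (z - 7)(z + 1).
Expand and collect terms: z^2 - z - 10 = 0.
By the quadratic formula, z = (1 +/- sqrt(41)) / 2, so z ~= 3.7016 or z ~= -2.7016.
Neither value makes a denominator zero (z != 7, z != -1), so both are valid.

z = -2.7016 or z = 3.7016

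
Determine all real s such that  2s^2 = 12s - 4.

Rearrange to standard form: 2s^2 - 12s + 4 = 0.
Discriminant: (-12)^2 - 4*2*4 = 112.
Quadratic formula: s = (12 +/- sqrt(112)) / 4.
So s = sqrt(7) + 3 ~= 5.6458 or s = 3 - sqrt(7) ~= 0.3542.

s = 0.3542 or s = 5.6458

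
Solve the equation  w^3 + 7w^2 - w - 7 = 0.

Possible rational roots are divisors of -7. Testing w = -1 gives 0, so (w + 1) is a factor.
Divide: w^3 + 7w^2 - w - 7 = (w + 1)(w^2 + 6w - 7).
Factor the quadratic: w = 1 or w = -7.

w = -7 or w = -1 or w = 1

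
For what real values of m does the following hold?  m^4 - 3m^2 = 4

Let u = m^2. The equation becomes u^2 - 3u - 4 = 0.
Factor: (u - 4)(u + 1) = 0, so u = 4 or u = -1.
m^2 = 4 gives m = +/-2.
m^2 = -1 < 0 has no real solution.

m = -2 or m = 2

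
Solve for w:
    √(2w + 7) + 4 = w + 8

Isolate the radical: √(2w + 7) = w + 4.
Square both sides: 2w + 7 = (w + 4)².
Expand and rearrange: w² + 6w + 9 = 0.
This gives the repeated root w = -3.
Check in the original equation:
  w = -3: √(1) = 1, while w + 4 = 1 — valid.

w = -3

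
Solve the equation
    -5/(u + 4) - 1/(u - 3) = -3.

u = -2.4297 or u = 3.4297

Multiply both sides by (u + 4)(u - 3):
-5(u - 3) - (u + 4) = -3(u + 4)(u - 3).
Expand and collect terms: -3u² + 3u + 25 = 0.
By the quadratic formula, u = (-3 ± √309) / -6, so u ≈ -2.4297 or u ≈ 3.4297.
Neither value makes a denominator zero (u ≠ -4, u ≠ 3), so both are valid.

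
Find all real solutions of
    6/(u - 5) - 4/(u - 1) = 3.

Multiply both sides by (u - 5)(u - 1):
6(u - 1) - 4(u - 5) = 3(u - 5)(u - 1).
Expand and collect terms: 3u^2 - 20u + 1 = 0.
By the quadratic formula, u = (20 +/- sqrt(388)) / 6, so u ~= 6.6163 or u ~= 0.0504.
Neither value makes a denominator zero (u != 5, u != 1), so both are valid.

u = 0.0504 or u = 6.6163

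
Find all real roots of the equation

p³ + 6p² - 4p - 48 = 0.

Possible rational roots are divisors of -48. Testing p = -4 gives 0, so (p + 4) is a factor.
Divide: p³ + 6p² - 4p - 48 = (p + 4)(p² + 2p - 12).
Apply the quadratic formula to p² + 2p - 12 = 0: p = (-2 ± √52)/2, i.e. p ≈ 2.6056 or p ≈ -4.6056.

p = -4.6056 or p = -4 or p = 2.6056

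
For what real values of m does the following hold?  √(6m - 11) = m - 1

Square both sides: 6m - 11 = (m - 1)².
Expand and rearrange: m² - 8m + 12 = 0.
Solving gives m = 6 or m = 2.
Check each candidate in the original equation:
  m = 6: √(25) = 5, while m - 1 = 5 — valid.
  m = 2: √(1) = 1, while m - 1 = 1 — valid.

m = 2 or m = 6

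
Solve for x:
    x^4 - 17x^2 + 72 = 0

x = -3 or x = -2.8284 or x = 2.8284 or x = 3

Let u = x^2. The equation becomes u^2 - 17u + 72 = 0.
Factor: (u - 8)(u - 9) = 0, so u = 8 or u = 9.
x^2 = 8 gives x = +/-2*sqrt(2) ~= +/-2.8284.
x^2 = 9 gives x = +/-3.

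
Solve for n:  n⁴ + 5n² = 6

n = -1 or n = 1

Let u = n². The equation becomes u² + 5u - 6 = 0.
Factor: (u - 1)(u + 6) = 0, so u = 1 or u = -6.
n² = 1 gives n = ±1.
n² = -6 < 0 has no real solution.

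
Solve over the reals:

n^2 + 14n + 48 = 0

n = -8 or n = -6

Factor: (n + 8)(n + 6) = 0.
So n = -8 or n = -6.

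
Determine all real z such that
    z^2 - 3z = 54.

z = -6 or z = 9

Bring every term to one side: z^2 - 3z - 54 = 0.
Factor: (z - 9)(z + 6) = 0.
So z = 9 or z = -6.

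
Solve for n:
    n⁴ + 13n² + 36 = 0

Let u = n². The equation becomes u² + 13u + 36 = 0.
Factor: (u + 4)(u + 9) = 0, so u = -4 or u = -9.
n² = -4 < 0 has no real solution.
n² = -9 < 0 has no real solution.

No real solutions.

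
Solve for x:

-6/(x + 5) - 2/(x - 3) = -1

Multiply both sides by (x + 5)(x - 3):
-6(x - 3) - 2(x + 5) = -(x + 5)(x - 3).
Expand and collect terms: -x² + 6x + 7 = 0.
Factor or apply the quadratic formula: x = -1 or x = 7.
Neither value makes a denominator zero (x ≠ -5, x ≠ 3), so both are valid.

x = -1 or x = 7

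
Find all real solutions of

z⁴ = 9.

z = -1.7321 or z = 1.7321

Let u = z². The equation becomes u² - 9 = 0.
Factor: (u - 3)(u + 3) = 0, so u = 3 or u = -3.
z² = 3 gives z = ±√(3) ≈ ±1.7321.
z² = -3 < 0 has no real solution.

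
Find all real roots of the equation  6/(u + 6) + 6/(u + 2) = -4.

u = -8 or u = -3

Multiply both sides by (u + 6)(u + 2):
6(u + 2) + 6(u + 6) = -4(u + 6)(u + 2).
Expand and collect terms: -4u^2 - 44u - 96 = 0.
Factor or apply the quadratic formula: u = -8 or u = -3.
Neither value makes a denominator zero (u != -6, u != -2), so both are valid.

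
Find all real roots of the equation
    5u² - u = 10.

Rearrange to standard form: 5u² - u - 10 = 0.
Discriminant: (-1)² − 4·5·(-10) = 201.
Quadratic formula: u = (1 ± √201) / 10.
So u = 1/10 + √(201)/10 ≈ 1.5177 or u = 1/10 - √(201)/10 ≈ -1.3177.

u = -1.3177 or u = 1.5177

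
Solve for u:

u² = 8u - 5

Rearrange to standard form: u² - 8u + 5 = 0.
Discriminant: (-8)² − 4·1·5 = 44.
Quadratic formula: u = (8 ± √44) / 2.
So u = √(11) + 4 ≈ 7.3166 or u = 4 - √(11) ≈ 0.6834.

u = 0.6834 or u = 7.3166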